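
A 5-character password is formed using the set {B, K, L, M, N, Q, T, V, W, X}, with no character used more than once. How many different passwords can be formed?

30240

Choose and order 5 of the 10 symbols: the first character has 10 options, the next 9, and so on down to 6.
That product is 10 × 9 × 8 × 7 × 6 = 30240.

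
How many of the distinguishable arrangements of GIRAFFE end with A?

Fix A in the last position and arrange the remaining 6 letters.
Those 6 letters have F appearing twice, giving (6)!/(2!) = 360.

360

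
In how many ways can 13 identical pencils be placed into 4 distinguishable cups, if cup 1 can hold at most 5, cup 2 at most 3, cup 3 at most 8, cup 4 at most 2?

Without the upper bounds there are C(16,3) = 560 ways to split 13 among 4 cups.
Subtract solutions that violate a single cap (substitute x_i' = x_i − (cap_i+1)): x_1 ≥ 6 gives C(10,3) = 120; x_2 ≥ 4 gives C(12,3) = 220; x_3 ≥ 9 gives C(7,3) = 35; x_4 ≥ 3 gives C(13,3) = 286. Together 661.
Add back pairs where two caps are both exceeded: 20 + 0 + 35 + 1 + 84 + 4 = 144.
Subtract triples: 0 + 1 + 0 + 0 = 1.
By inclusion–exclusion the count is 560 − 661 + 144 − 1 = 42.

42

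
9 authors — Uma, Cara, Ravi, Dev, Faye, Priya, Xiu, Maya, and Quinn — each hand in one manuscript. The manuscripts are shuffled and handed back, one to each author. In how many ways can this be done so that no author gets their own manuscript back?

Count assignments avoiding every fixed point. For any j of the 9 authors fixed to their own manuscript, the other 9−j can be arranged in (9−j)! ways.
By inclusion–exclusion this is Σ_{j=0}^{9} (−1)^j C(9,j)·(9−j)!.
Computing: 362880 − 362880 + 181440 − 60480 + 15120 − 3024 + 504 − 72 + 9 − 1 = 133496.

133496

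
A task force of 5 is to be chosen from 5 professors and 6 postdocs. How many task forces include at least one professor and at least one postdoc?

With no constraint there are C(11,5) = 462 possible selections.
Selections missing a whole group: no professors → C(6,5) = 6; no postdocs → C(5,5) = 1.
Both groups omitted at once is impossible, so 462 − 7 = 455.

455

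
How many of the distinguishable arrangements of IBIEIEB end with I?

90

With the last slot taken by I, it remains to arrange the other 6 letters (BIEIEB).
Those 6 letters have B appearing twice, E appearing twice, and I appearing twice, giving (6)!/(2!·2!·2!) = 90.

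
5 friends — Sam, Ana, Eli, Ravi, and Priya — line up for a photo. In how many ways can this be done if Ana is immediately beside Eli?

48

Place the 3 others and the Ana-Eli pair as 4 objects in a line; the pair has 2 internal arrangements.
That gives 2 × 4! = 2 × 24 = 48.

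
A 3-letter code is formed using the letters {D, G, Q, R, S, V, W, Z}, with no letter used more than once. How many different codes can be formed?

336

With no repetition, fill the 3 letters in order: 8 choices, then 7, down to 6.
That product is 8 × 7 × 6 = 336.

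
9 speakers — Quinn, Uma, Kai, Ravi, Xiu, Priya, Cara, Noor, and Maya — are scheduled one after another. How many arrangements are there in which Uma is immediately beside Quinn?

80640

Place the 7 others and the Uma-Quinn pair as 8 objects in a line; the pair has 2 internal arrangements.
That gives 2 × 8! = 2 × 40320 = 80640.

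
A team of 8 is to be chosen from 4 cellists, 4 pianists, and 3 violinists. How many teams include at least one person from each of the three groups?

Total 8-person selections from all 11: C(11,8) = 165.
Selections missing a whole group: no cellists → C(7,8) = 0; no pianists → C(7,8) = 0; no violinists → C(8,8) = 1.
Add back selections omitting two groups (i.e. drawn from a single group): C(4,8) + C(4,8) + C(3,8) = 0.
By inclusion–exclusion: 165 − 1 + 0 = 164.

164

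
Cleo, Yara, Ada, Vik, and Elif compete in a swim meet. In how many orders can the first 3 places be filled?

60

This is an ordered selection of 3 from 5: P(5,3).
That gives 5 × 4 × 3 = 60.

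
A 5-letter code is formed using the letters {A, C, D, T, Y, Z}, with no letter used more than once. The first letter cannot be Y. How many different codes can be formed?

600

The first letter has 6−1 = 5 choices (anything except Y).
The remaining 4 letters are filled from the other 5 symbols without repetition: 5 × 4 × 3 × 2 = 120.
Total: 5 × 120 = 600.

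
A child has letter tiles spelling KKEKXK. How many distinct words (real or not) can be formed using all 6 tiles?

30

Letter multiplicities in KKEKXK: E×1, K×4, X×1.
Dividing 6! = 720 by 4! = 24 for the repeated letters gives 30.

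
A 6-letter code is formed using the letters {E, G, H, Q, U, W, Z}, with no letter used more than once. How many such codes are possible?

5040

This is a permutation of 6 out of 7: P(7,6) = 7!/1!.
That product is 7 × 6 × 5 × 4 × 3 × 2 = 5040.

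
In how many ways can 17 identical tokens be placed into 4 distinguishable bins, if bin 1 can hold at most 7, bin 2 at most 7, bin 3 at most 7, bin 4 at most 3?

100

Ignoring the caps, the number of non-negative solutions to x_1+…+x_4 = 17 is C(20,3) = 1140.
Subtract solutions that violate a single cap (substitute x_i' = x_i − (cap_i+1)): x_1 ≥ 8 gives C(12,3) = 220; x_2 ≥ 8 gives C(12,3) = 220; x_3 ≥ 8 gives C(12,3) = 220; x_4 ≥ 4 gives C(16,3) = 560. Together 1220.
Add back pairs where two caps are both exceeded: 4 + 4 + 56 + 4 + 56 + 56 = 180.
By inclusion–exclusion the count is 1140 − 1220 + 180 = 100.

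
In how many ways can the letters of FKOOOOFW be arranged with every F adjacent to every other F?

Treat the 2 copies of F as a single block. The multiset to arrange is then {FF, K, O, O, O, O, W}, 7 items in all.
That gives (7)!/(4!) = 210 arrangements.

210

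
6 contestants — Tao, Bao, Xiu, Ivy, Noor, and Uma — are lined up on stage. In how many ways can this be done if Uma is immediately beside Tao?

240

Glue Uma and Tao into one block (2 internal orders), leaving 5 units to arrange in a row.
That gives 2 × 5! = 2 × 120 = 240.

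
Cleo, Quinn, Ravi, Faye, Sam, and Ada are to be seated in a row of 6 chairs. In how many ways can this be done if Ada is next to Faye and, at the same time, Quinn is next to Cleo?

96

Treat {Ada,Faye} as one block (2 orders) and {Quinn,Cleo} as another (2 orders).
That leaves 4 units to arrange: 2 × 2 × 4! = 4 × 24 = 96.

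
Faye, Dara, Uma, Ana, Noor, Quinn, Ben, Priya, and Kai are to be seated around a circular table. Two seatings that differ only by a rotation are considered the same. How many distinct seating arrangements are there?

40320

Around a circle, 9 distinct people have 9!/9 = (8)! = 40320 rotationally distinct seatings.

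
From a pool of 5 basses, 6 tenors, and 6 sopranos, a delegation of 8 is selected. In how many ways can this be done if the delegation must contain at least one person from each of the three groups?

With no constraint there are C(17,8) = 24310 possible selections.
Subtract selections that omit an entire group: no basses → C(12,8) = 495; no tenors → C(11,8) = 165; no sopranos → C(11,8) = 165.
Add back selections omitting two groups (i.e. drawn from a single group): C(5,8) + C(6,8) + C(6,8) = 0.
By inclusion–exclusion: 24310 − 825 + 0 = 23485.

23485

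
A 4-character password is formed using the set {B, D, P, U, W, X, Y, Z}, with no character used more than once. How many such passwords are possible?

1680

Choose and order 4 of the 8 symbols: the first character has 8 options, the next 7, then 6, 5.
That product is 8 × 7 × 6 × 5 = 1680.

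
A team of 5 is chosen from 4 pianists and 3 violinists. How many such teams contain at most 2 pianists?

6

Split by how many pianists are chosen (0 through 2).
Sum: C(4,0)·C(3,5) + C(4,1)·C(3,4) + C(4,2)·C(3,3) = 0 + 0 + 6 = 6.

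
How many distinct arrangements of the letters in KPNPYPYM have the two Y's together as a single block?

840

Treat the 2 copies of Y as a single block. The multiset to arrange is then {YY, K, M, N, P, P, P}, 7 items in all.
That gives (7)!/(3!) = 840 arrangements.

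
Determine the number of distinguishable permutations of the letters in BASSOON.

Letter multiplicities in BASSOON: A×1, B×1, N×1, O×2, S×2.
The number of distinct arrangements is 7!/(2!·2!) = 5040/4 = 1260.

1260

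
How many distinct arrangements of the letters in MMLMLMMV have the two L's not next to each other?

There are 8!/(5!·2!) = 168 arrangements of MMLMLMMV in total.
If the two L's are adjacent, glue them into one block, leaving 7 items to arrange: (7)!/(5!) = 42 ways.
Hence 168 − 42 = 126.

126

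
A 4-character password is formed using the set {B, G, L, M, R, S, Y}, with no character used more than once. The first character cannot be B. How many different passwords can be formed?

720

The first character has 7−1 = 6 choices (anything except B).
The remaining 3 characters are filled from the other 6 symbols without repetition: 6 × 5 × 4 = 120.
Total: 6 × 120 = 720.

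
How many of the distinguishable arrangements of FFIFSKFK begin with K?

210

Fix K in the first position and arrange the remaining 7 letters.
Those 7 letters have F appearing 4 times, giving (7)!/(4!) = 210.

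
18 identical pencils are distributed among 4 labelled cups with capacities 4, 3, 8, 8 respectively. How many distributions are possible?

Ignoring the caps, the number of non-negative solutions to x_1+…+x_4 = 18 is C(21,3) = 1330.
Subtract solutions that violate a single cap (substitute x_i' = x_i − (cap_i+1)): x_1 ≥ 5 gives C(16,3) = 560; x_2 ≥ 4 gives C(17,3) = 680; x_3 ≥ 9 gives C(12,3) = 220; x_4 ≥ 9 gives C(12,3) = 220. Together 1680.
Add back pairs where two caps are both exceeded: 220 + 35 + 35 + 56 + 56 + 1 = 403.
Subtract triples: 1 + 1 + 0 + 0 = 2.
By inclusion–exclusion the count is 1330 − 1680 + 403 − 2 = 51.

51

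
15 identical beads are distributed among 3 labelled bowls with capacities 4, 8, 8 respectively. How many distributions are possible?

20

Without the upper bounds there are C(17,2) = 136 ways to split 15 among 3 bowls.
Subtract solutions that violate a single cap (substitute x_i' = x_i − (cap_i+1)): x_1 ≥ 5 gives C(12,2) = 66; x_2 ≥ 9 gives C(8,2) = 28; x_3 ≥ 9 gives C(8,2) = 28. Together 122.
Add back pairs where two caps are both exceeded: 3 + 3 + 0 = 6.
By inclusion–exclusion the count is 136 − 122 + 6 = 20.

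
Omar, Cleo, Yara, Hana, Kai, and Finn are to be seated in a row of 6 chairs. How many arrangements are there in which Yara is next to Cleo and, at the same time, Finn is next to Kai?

Treat {Yara,Cleo} as one block (2 orders) and {Finn,Kai} as another (2 orders).
That leaves 4 units to arrange: 2 × 2 × 4! = 4 × 24 = 96.

96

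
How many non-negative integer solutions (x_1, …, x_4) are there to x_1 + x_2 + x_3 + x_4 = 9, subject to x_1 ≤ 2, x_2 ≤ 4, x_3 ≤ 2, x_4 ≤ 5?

Without the upper bounds there are C(12,3) = 220 ways to split 9 among 4 variables.
Subtract solutions that violate a single cap (substitute x_i' = x_i − (cap_i+1)): x_1 ≥ 3 gives C(9,3) = 84; x_2 ≥ 5 gives C(7,3) = 35; x_3 ≥ 3 gives C(9,3) = 84; x_4 ≥ 6 gives C(6,3) = 20. Together 223.
Add back pairs where two caps are both exceeded: 4 + 20 + 1 + 4 + 0 + 1 = 30.
By inclusion–exclusion the count is 220 − 223 + 30 = 27.

27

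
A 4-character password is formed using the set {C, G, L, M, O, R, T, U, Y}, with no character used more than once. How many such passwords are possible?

Choose and order 4 of the 9 symbols: the first character has 9 options, the next 8, then 7, 6.
That product is 9 × 8 × 7 × 6 = 3024.

3024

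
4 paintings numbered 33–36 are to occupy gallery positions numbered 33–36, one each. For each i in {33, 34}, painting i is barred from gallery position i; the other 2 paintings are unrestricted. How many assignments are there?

14

Let Aᵢ (for i ∈ {33, 34}) be the placements that put painting i in its forbidden gallery position. Any j of these fix j positions, leaving (4−j)! ways to fill the rest, and there are C(2,j) ways to pick which j.
By inclusion–exclusion, the number of valid placements is Σ_{j=0}^{2} (−1)^j C(2,j)·(4−j)!.
Computing: 24 − 12 + 2 = 14.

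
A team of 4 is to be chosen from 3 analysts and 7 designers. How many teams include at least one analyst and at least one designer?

175

Unrestricted: C(10,4) = 210 ways to pick any 4 of the 10.
Subtract selections that omit an entire group: no analysts → C(7,4) = 35; no designers → C(3,4) = 0.
Both groups omitted at once is impossible, so 210 − 35 = 175.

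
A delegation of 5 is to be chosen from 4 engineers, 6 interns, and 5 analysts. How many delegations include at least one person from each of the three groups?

2170

With no constraint there are C(15,5) = 3003 possible selections.
Selections missing a whole group: no engineers → C(11,5) = 462; no interns → C(9,5) = 126; no analysts → C(10,5) = 252.
Add back selections omitting two groups (i.e. drawn from a single group): C(4,5) + C(6,5) + C(5,5) = 7.
By inclusion–exclusion: 3003 − 840 + 7 = 2170.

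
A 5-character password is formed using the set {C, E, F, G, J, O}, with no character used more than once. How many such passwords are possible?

This is a permutation of 5 out of 6: P(6,5) = 6!/1!.
That product is 6 × 5 × 4 × 3 × 2 = 720.

720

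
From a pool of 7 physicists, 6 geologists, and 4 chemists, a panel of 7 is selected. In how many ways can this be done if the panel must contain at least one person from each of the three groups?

Unrestricted: C(17,7) = 19448 ways to pick any 7 of the 17.
Subtract selections that omit an entire group: no physicists → C(10,7) = 120; no geologists → C(11,7) = 330; no chemists → C(13,7) = 1716.
Add back selections omitting two groups (i.e. drawn from a single group): C(7,7) + C(6,7) + C(4,7) = 1.
By inclusion–exclusion: 19448 − 2166 + 1 = 17283.

17283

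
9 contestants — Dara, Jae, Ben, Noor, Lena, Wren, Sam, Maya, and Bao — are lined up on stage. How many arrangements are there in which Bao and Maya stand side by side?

80640

Glue Bao and Maya into one block (2 internal orders), leaving 8 units to arrange in a row.
That gives 2 × 8! = 2 × 40320 = 80640.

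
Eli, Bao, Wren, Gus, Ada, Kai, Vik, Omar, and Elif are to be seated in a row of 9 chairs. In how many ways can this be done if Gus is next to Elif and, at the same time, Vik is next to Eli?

20160

Treat {Gus,Elif} as one block (2 orders) and {Vik,Eli} as another (2 orders).
That leaves 7 units to arrange: 2 × 2 × 7! = 4 × 5040 = 20160.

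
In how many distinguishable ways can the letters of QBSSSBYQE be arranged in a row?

The 9 letters of QBSSSBYQE have repeats: B appearing twice, Q appearing twice, and S appearing 3 times.
Dividing 9! = 362880 by 3!·2!·2! = 24 for the repeated letters gives 15120.

15120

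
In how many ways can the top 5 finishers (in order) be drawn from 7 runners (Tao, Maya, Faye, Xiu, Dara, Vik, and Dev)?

This is an ordered selection of 5 from 7: P(7,5).
That gives 7 × 6 × 5 × 4 × 3 = 2520.

2520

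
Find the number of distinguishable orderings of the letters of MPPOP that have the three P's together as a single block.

Treat the 3 copies of P as a single block. The multiset to arrange is then {PPP, M, O}, 3 items in all.
All 3 items are distinct, so there are (3)! = 6 arrangements.

6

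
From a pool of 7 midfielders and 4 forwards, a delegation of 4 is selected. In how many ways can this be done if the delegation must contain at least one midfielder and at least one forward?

With no constraint there are C(11,4) = 330 possible selections.
Selections missing a whole group: no midfielders → C(4,4) = 1; no forwards → C(7,4) = 35.
Both groups omitted at once is impossible, so 330 − 36 = 294.

294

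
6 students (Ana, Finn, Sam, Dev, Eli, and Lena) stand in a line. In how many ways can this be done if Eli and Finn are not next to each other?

480

There are 6! = 720 arrangements in all. If Eli and Finn are adjacent, merging them into one block gives 2·(5)! = 240 arrangements.
Complementary counting: 720 − 240 = 480.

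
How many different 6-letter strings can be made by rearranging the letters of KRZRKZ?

90

KRZRKZ has 6 letters with K appearing twice, R appearing twice, and Z appearing twice.
The number of distinct arrangements is 6!/(2!·2!·2!) = 720/8 = 90.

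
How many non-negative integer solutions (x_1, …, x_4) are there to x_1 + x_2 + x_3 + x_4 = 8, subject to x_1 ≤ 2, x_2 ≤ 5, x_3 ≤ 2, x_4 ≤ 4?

Ignoring the caps, the number of non-negative solutions to x_1+…+x_4 = 8 is C(11,3) = 165.
Subtract solutions that violate a single cap (substitute x_i' = x_i − (cap_i+1)): x_1 ≥ 3 gives C(8,3) = 56; x_2 ≥ 6 gives C(5,3) = 10; x_3 ≥ 3 gives C(8,3) = 56; x_4 ≥ 5 gives C(6,3) = 20. Together 142.
Add back pairs where two caps are both exceeded: 0 + 10 + 1 + 0 + 0 + 1 = 12.
By inclusion–exclusion the count is 165 − 142 + 12 = 35.

35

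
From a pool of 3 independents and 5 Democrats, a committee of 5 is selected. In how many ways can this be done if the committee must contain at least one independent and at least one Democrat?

55

With no constraint there are C(8,5) = 56 possible selections.
Selections missing a whole group: no independents → C(5,5) = 1; no Democrats → C(3,5) = 0.
Both groups omitted at once is impossible, so 56 − 1 = 55.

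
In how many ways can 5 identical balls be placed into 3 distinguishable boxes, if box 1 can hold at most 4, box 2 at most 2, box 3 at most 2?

8

Without the upper bounds there are C(7,2) = 21 ways to split 5 among 3 boxes.
Subtract solutions that violate a single cap (substitute x_i' = x_i − (cap_i+1)): x_1 ≥ 5 gives C(2,2) = 1; x_2 ≥ 3 gives C(4,2) = 6; x_3 ≥ 3 gives C(4,2) = 6. Together 13.
No two caps can be exceeded simultaneously, so the pair terms are all 0.
By inclusion–exclusion the count is 21 − 13 + 0 = 8.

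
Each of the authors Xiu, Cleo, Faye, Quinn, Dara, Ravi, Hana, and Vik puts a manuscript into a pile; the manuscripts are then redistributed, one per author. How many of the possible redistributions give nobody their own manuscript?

14833

Let Aᵢ be the assignments in which author i gets their own manuscript. We want the size of the complement of A₁∪…∪A_8.
By inclusion–exclusion this is Σ_{j=0}^{8} (−1)^j C(8,j)·(8−j)!.
Computing: 40320 − 40320 + 20160 − 6720 + 1680 − 336 + 56 − 8 + 1 = 14833.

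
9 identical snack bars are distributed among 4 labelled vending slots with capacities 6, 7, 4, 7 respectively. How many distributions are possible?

Without the upper bounds there are C(12,3) = 220 ways to split 9 among 4 vending slots.
Subtract solutions that violate a single cap (substitute x_i' = x_i − (cap_i+1)): x_1 ≥ 7 gives C(5,3) = 10; x_2 ≥ 8 gives C(4,3) = 4; x_3 ≥ 5 gives C(7,3) = 35; x_4 ≥ 8 gives C(4,3) = 4. Together 53.
No two caps can be exceeded simultaneously, so the pair terms are all 0.
By inclusion–exclusion the count is 220 − 53 + 0 = 167.

167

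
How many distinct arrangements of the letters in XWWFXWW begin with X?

30

Fix X in the first position and arrange the remaining 6 letters.
Those 6 letters have W appearing 4 times, giving (6)!/(4!) = 30.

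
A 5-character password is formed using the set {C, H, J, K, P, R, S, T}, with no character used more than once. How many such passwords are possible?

6720

Choose and order 5 of the 8 symbols: the first character has 8 options, the next 7, and so on down to 4.
That product is 8 × 7 × 6 × 5 × 4 = 6720.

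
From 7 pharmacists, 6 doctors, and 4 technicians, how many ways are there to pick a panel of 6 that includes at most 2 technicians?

11154

Split by how many technicians are chosen (0 through 2).
Sum: C(4,0)·C(13,6) + C(4,1)·C(13,5) + C(4,2)·C(13,4) = 1716 + 5148 + 4290 = 11154.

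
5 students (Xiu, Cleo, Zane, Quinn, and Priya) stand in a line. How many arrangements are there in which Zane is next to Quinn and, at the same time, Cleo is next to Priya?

24

Treat {Zane,Quinn} as one block (2 orders) and {Cleo,Priya} as another (2 orders).
That leaves 3 units to arrange: 2 × 2 × 3! = 4 × 6 = 24.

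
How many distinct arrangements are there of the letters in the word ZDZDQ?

Letter multiplicities in ZDZDQ: D×2, Q×1, Z×2.
Dividing 5! = 120 by 2!·2! = 4 for the repeated letters gives 30.

30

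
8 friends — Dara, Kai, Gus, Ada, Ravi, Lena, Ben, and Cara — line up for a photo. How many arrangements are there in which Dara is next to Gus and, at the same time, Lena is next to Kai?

Treat {Dara,Gus} as one block (2 orders) and {Lena,Kai} as another (2 orders).
That leaves 6 units to arrange: 2 × 2 × 6! = 4 × 720 = 2880.

2880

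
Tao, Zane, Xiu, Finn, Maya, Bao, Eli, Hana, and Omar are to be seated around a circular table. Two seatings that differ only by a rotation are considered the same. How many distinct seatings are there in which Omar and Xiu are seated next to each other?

10080

Glue Omar and Xiu into a block (2 internal orders). Seating 8 units around a circle gives (7)! arrangements.
So 2 × (7)! = 2 × 5040 = 10080.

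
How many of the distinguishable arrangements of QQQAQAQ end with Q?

15

With the last slot taken by Q, it remains to arrange the other 6 letters (QQAQAQ).
Those 6 letters have A appearing twice and Q appearing 4 times, giving (6)!/(4!·2!) = 15.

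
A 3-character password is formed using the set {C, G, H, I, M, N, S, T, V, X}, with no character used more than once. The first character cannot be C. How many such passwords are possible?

The first character has 10−1 = 9 choices (anything except C).
The remaining 2 characters are filled from the other 9 symbols without repetition: 9 × 8 = 72.
Total: 9 × 72 = 648.

648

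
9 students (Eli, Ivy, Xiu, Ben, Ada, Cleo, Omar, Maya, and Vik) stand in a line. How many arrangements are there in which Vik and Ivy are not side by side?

There are 9! = 362880 arrangements in all. If Vik and Ivy are adjacent, merging them into one block gives 2·(8)! = 80640 arrangements.
So 362880 − 80640 = 282240 arrangements keep them apart.

282240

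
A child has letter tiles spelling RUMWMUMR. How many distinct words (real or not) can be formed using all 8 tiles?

RUMWMUMR has 8 letters with M appearing 3 times, R appearing twice, and U appearing twice.
Dividing 8! = 40320 by 3!·2!·2! = 24 for the repeated letters gives 1680.

1680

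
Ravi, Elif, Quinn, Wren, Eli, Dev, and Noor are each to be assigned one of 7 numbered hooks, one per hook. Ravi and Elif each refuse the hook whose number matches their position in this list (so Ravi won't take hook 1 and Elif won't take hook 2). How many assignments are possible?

Let Aᵢ (for i ∈ {1, 2}) be the placements that put person i in their forbidden hook. Any j of these fix j positions, leaving (7−j)! ways to fill the rest, and there are C(2,j) ways to pick which j.
By inclusion–exclusion, the number of valid placements is Σ_{j=0}^{2} (−1)^j C(2,j)·(7−j)!.
Computing: 5040 − 1440 + 120 = 3720.

3720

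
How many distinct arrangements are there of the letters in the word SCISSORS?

SCISSORS has 8 letters with S appearing 4 times.
Dividing 8! = 40320 by 4! = 24 for the repeated letters gives 1680.

1680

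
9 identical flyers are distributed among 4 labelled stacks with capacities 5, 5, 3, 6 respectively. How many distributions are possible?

114

By stars and bars, unrestricted non-negative solutions to x_1+…+x_4 = 9 number C(9+3,3) = 220.
Subtract solutions that violate a single cap (substitute x_i' = x_i − (cap_i+1)): x_1 ≥ 6 gives C(6,3) = 20; x_2 ≥ 6 gives C(6,3) = 20; x_3 ≥ 4 gives C(8,3) = 56; x_4 ≥ 7 gives C(5,3) = 10. Together 106.
No two caps can be exceeded simultaneously, so the pair terms are all 0.
By inclusion–exclusion the count is 220 − 106 + 0 = 114.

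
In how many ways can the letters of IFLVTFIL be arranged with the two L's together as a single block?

1260

Treat the 2 copies of L as a single block. The multiset to arrange is then {LL, F, F, I, I, T, V}, 7 items in all.
That gives (7)!/(2!·2!) = 1260 arrangements.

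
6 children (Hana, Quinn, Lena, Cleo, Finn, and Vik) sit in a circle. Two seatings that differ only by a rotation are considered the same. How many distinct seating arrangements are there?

120

Seat Hana anywhere (absorbing the rotational symmetry), then permute the other 5: (5)! = 120.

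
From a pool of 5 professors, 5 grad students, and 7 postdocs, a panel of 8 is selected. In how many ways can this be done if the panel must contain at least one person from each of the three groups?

23275

Unrestricted: C(17,8) = 24310 ways to pick any 8 of the 17.
Selections missing a whole group: no professors → C(12,8) = 495; no grad students → C(12,8) = 495; no postdocs → C(10,8) = 45.
Add back selections omitting two groups (i.e. drawn from a single group): C(5,8) + C(5,8) + C(7,8) = 0.
By inclusion–exclusion: 24310 − 1035 + 0 = 23275.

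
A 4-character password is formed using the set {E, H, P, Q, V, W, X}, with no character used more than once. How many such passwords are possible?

With no repetition, fill the 4 characters in order: 7 choices, then 6, down to 4.
7 × 6 × 5 × 4 = 840.

840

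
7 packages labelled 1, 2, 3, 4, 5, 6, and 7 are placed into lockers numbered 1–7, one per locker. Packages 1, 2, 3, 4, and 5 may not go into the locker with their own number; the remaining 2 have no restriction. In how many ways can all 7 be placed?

Let Aᵢ (for 1 ≤ i ≤ 5) be the placements that put package i in its forbidden locker. Any j of these fix j positions, leaving (7−j)! ways to fill the rest, and there are C(5,j) ways to pick which j.
By inclusion–exclusion, the number of valid placements is Σ_{j=0}^{5} (−1)^j C(5,j)·(7−j)!.
Computing: 5040 − 3600 + 1200 − 240 + 30 − 2 = 2428.

2428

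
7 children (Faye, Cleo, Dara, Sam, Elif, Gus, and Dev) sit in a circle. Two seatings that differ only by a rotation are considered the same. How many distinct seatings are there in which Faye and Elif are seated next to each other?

Treat {Faye, Elif} as one unit (2 internal orders) and seat the resulting 6 units around the table: (5)! circular arrangements.
So 2 × (5)! = 2 × 120 = 240.

240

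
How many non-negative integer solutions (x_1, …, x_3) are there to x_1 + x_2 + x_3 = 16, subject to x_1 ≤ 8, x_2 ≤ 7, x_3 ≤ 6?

21

Without the upper bounds there are C(18,2) = 153 ways to split 16 among 3 variables.
Subtract solutions that violate a single cap (substitute x_i' = x_i − (cap_i+1)): x_1 ≥ 9 gives C(9,2) = 36; x_2 ≥ 8 gives C(10,2) = 45; x_3 ≥ 7 gives C(11,2) = 55. Together 136.
Add back pairs where two caps are both exceeded: 0 + 1 + 3 = 4.
By inclusion–exclusion the count is 153 − 136 + 4 = 21.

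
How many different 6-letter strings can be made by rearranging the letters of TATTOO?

60

The 6 letters of TATTOO have repeats: O appearing twice and T appearing 3 times.
So there are 6! / (3!·2!) = 60 distinguishable arrangements.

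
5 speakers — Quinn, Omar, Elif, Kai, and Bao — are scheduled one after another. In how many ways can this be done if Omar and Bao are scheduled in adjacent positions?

Place the 3 others and the Omar-Bao pair as 4 objects in a line; the pair has 2 internal arrangements.
That gives 2 × 4! = 2 × 24 = 48.

48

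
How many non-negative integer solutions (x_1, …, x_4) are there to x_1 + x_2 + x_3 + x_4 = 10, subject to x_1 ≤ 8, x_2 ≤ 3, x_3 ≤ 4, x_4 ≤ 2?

Without the upper bounds there are C(13,3) = 286 ways to split 10 among 4 variables.
Subtract solutions that violate a single cap (substitute x_i' = x_i − (cap_i+1)): x_1 ≥ 9 gives C(4,3) = 4; x_2 ≥ 4 gives C(9,3) = 84; x_3 ≥ 5 gives C(8,3) = 56; x_4 ≥ 3 gives C(10,3) = 120. Together 264.
Add back pairs where two caps are both exceeded: 0 + 0 + 0 + 4 + 20 + 10 = 34.
By inclusion–exclusion the count is 286 − 264 + 34 = 56.

56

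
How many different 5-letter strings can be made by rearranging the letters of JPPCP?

The 5 letters of JPPCP have repeats: P appearing 3 times.
The number of distinct arrangements is 5!/(3!) = 120/6 = 20.

20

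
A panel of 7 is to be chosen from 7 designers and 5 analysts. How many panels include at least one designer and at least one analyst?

791

Unrestricted: C(12,7) = 792 ways to pick any 7 of the 12.
Subtract selections that omit an entire group: no designers → C(5,7) = 0; no analysts → C(7,7) = 1.
Both groups omitted at once is impossible, so 792 − 1 = 791.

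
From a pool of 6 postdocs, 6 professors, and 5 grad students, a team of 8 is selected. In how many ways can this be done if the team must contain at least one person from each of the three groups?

23485

With no constraint there are C(17,8) = 24310 possible selections.
Subtract selections that omit an entire group: no postdocs → C(11,8) = 165; no professors → C(11,8) = 165; no grad students → C(12,8) = 495.
Add back selections omitting two groups (i.e. drawn from a single group): C(6,8) + C(6,8) + C(5,8) = 0.
By inclusion–exclusion: 24310 − 825 + 0 = 23485.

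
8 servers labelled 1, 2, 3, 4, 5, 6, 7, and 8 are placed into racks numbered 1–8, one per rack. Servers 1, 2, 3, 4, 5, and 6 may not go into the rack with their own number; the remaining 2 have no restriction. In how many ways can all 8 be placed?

Let Aᵢ (for 1 ≤ i ≤ 6) be the placements that put server i in its forbidden rack. Any j of these fix j positions, leaving (8−j)! ways to fill the rest, and there are C(6,j) ways to pick which j.
By inclusion–exclusion, the number of valid placements is Σ_{j=0}^{6} (−1)^j C(6,j)·(8−j)!.
Computing: 40320 − 30240 + 10800 − 2400 + 360 − 36 + 2 = 18806.

18806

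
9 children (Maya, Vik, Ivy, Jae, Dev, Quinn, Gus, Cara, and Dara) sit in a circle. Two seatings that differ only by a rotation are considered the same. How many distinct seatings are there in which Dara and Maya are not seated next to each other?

All circular seatings of 9 people number (8)! = 40320.
Seatings with Dara beside Maya: treat them as a block with 2 internal orders, giving 2 × (7)! = 10080.
Subtracting, 40320 − 10080 = 30240.

30240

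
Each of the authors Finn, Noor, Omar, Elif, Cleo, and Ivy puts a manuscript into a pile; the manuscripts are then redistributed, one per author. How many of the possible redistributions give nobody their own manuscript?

Count assignments avoiding every fixed point. For any j of the 6 authors fixed to their own manuscript, the other 6−j can be arranged in (6−j)! ways.
By inclusion–exclusion this is Σ_{j=0}^{6} (−1)^j C(6,j)·(6−j)!.
Computing: 720 − 720 + 360 − 120 + 30 − 6 + 1 = 265.

265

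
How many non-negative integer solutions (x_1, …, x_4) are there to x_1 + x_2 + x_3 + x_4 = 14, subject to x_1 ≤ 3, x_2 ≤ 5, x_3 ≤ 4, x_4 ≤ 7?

Without the upper bounds there are C(17,3) = 680 ways to split 14 among 4 variables.
Subtract solutions that violate a single cap (substitute x_i' = x_i − (cap_i+1)): x_1 ≥ 4 gives C(13,3) = 286; x_2 ≥ 6 gives C(11,3) = 165; x_3 ≥ 5 gives C(12,3) = 220; x_4 ≥ 8 gives C(9,3) = 84. Together 755.
Add back pairs where two caps are both exceeded: 35 + 56 + 10 + 20 + 1 + 4 = 126.
By inclusion–exclusion the count is 680 − 755 + 126 = 51.

51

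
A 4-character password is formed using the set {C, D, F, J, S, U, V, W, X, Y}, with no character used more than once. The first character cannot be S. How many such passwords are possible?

The first character has 10−1 = 9 choices (anything except S).
The remaining 3 characters are filled from the other 9 symbols without repetition: 9 × 8 × 7 = 504.
Total: 9 × 504 = 4536.

4536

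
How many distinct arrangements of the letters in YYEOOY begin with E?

With the first slot taken by E, it remains to arrange the other 5 letters (YYOOY).
Those 5 letters have O appearing twice and Y appearing 3 times, giving (5)!/(3!·2!) = 10.

10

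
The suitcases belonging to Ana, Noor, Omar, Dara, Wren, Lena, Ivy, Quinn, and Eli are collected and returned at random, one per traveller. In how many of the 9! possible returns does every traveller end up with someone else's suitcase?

Count assignments avoiding every fixed point. For any j of the 9 travellers fixed to their own suitcase, the other 9−j can be arranged in (9−j)! ways.
By inclusion–exclusion this is Σ_{j=0}^{9} (−1)^j C(9,j)·(9−j)!.
Computing: 362880 − 362880 + 181440 − 60480 + 15120 − 3024 + 504 − 72 + 9 − 1 = 133496.

133496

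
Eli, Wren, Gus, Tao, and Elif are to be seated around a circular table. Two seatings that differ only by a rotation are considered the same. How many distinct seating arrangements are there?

24

Around a circle, 5 distinct people have 5!/5 = (4)! = 24 rotationally distinct seatings.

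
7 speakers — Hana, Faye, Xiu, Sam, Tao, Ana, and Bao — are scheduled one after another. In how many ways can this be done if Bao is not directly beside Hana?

There are 7! = 5040 arrangements in all. If Bao and Hana are adjacent, merging them into one block gives 2·(6)! = 1440 arrangements.
So 5040 − 1440 = 3600 arrangements keep them apart.

3600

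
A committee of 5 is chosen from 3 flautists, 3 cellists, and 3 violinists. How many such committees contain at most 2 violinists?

111

Split by how many violinists are chosen (0 through 2).
Sum: C(3,0)·C(6,5) + C(3,1)·C(6,4) + C(3,2)·C(6,3) = 6 + 45 + 60 = 111.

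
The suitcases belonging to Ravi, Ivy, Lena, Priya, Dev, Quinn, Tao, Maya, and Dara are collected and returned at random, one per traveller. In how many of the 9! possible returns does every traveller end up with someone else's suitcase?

133496

Count assignments avoiding every fixed point. For any j of the 9 travellers fixed to their own suitcase, the other 9−j can be arranged in (9−j)! ways.
By inclusion–exclusion this is Σ_{j=0}^{9} (−1)^j C(9,j)·(9−j)!.
Computing: 362880 − 362880 + 181440 − 60480 + 15120 − 3024 + 504 − 72 + 9 − 1 = 133496.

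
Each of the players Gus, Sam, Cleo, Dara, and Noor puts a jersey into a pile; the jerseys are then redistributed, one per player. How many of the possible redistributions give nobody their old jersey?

Let Aᵢ be the assignments in which player i gets their old jersey. We want the size of the complement of A₁∪…∪A_5.
By inclusion–exclusion this is Σ_{j=0}^{5} (−1)^j C(5,j)·(5−j)!.
Computing: 120 − 120 + 60 − 20 + 5 − 1 = 44.

44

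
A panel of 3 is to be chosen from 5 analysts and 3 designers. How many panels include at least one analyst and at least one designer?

With no constraint there are C(8,3) = 56 possible selections.
Subtract selections that omit an entire group: no analysts → C(3,3) = 1; no designers → C(5,3) = 10.
Both groups omitted at once is impossible, so 56 − 11 = 45.

45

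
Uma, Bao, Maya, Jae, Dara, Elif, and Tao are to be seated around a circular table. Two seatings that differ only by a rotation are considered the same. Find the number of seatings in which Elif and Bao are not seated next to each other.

480

All circular seatings of 7 people number (6)! = 720.
Those with Elif next to Bao: fuse the pair into one unit and seat 6 units around a circle — 2·(5)! = 240.
Subtracting, 720 − 240 = 480.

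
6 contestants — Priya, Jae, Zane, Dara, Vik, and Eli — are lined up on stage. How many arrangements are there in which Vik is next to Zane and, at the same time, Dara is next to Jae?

96

Treat {Vik,Zane} as one block (2 orders) and {Dara,Jae} as another (2 orders).
That leaves 4 units to arrange: 2 × 2 × 4! = 4 × 24 = 96.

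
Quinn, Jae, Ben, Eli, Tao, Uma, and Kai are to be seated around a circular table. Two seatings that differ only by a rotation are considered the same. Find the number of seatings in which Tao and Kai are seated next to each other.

Treat {Tao, Kai} as one unit (2 internal orders) and seat the resulting 6 units around the table: (5)! circular arrangements.
So 2 × (5)! = 2 × 120 = 240.

240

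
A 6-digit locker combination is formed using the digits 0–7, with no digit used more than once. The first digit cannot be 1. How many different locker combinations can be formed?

17640

The first digit has 8−1 = 7 choices (anything except 1).
The remaining 5 digits are filled from the other 7 symbols without repetition: 7 × 6 × 5 × 4 × 3 = 2520.
Total: 7 × 2520 = 17640.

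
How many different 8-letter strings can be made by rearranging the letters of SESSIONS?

SESSIONS has 8 letters with S appearing 4 times.
Dividing 8! = 40320 by 4! = 24 for the repeated letters gives 1680.

1680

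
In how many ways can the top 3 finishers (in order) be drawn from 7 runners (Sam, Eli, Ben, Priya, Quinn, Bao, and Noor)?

This is an ordered selection of 3 from 7: P(7,3).
That gives 7 × 6 × 5 = 210.

210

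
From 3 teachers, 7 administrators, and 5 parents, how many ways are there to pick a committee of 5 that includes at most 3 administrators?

Split by how many administrators are chosen (0 through 3).
Sum: C(7,0)·C(8,5) + C(7,1)·C(8,4) + C(7,2)·C(8,3) + C(7,3)·C(8,2) = 56 + 490 + 1176 + 980 = 2702.

2702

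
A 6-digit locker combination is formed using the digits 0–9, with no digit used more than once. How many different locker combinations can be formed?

With no repetition, fill the 6 digits in order: 10 choices, then 9, down to 5.
That product is 10 × 9 × 8 × 7 × 6 × 5 = 151200.

151200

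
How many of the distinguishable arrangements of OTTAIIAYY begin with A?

5040

With the first slot taken by A, it remains to arrange the other 8 letters (OTTIIAYY).
Those 8 letters have I appearing twice, T appearing twice, and Y appearing twice, giving (8)!/(2!·2!·2!) = 5040.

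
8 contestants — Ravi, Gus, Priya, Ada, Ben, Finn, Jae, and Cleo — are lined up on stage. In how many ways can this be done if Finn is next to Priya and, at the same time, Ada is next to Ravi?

Treat {Finn,Priya} as one block (2 orders) and {Ada,Ravi} as another (2 orders).
That leaves 6 units to arrange: 2 × 2 × 6! = 4 × 720 = 2880.

2880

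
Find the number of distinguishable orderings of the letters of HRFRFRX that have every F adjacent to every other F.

120

Treat the 2 copies of F as a single block. The multiset to arrange is then {FF, H, R, R, R, X}, 6 items in all.
That gives (6)!/(3!) = 120 arrangements.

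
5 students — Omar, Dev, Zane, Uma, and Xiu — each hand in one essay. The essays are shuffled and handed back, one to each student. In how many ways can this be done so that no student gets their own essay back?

44

Let Aᵢ be the assignments in which student i gets their own essay. We want the size of the complement of A₁∪…∪A_5.
By inclusion–exclusion this is Σ_{j=0}^{5} (−1)^j C(5,j)·(5−j)!.
Computing: 120 − 120 + 60 − 20 + 5 − 1 = 44.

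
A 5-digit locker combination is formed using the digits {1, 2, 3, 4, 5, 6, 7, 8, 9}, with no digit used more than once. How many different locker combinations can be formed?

15120

Choose and order 5 of the 9 symbols: the first digit has 9 options, the next 8, and so on down to 5.
9 × 8 × 7 × 6 × 5 = 15120.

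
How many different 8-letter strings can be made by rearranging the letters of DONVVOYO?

DONVVOYO has 8 letters with O appearing 3 times and V appearing twice.
So there are 8! / (3!·2!) = 3360 distinguishable arrangements.

3360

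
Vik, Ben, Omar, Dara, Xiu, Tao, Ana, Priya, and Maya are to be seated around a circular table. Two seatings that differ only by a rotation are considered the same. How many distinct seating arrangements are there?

40320

Fix one person's seat to break rotational symmetry; the remaining 8 people can be arranged in (8)! = 40320 ways.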